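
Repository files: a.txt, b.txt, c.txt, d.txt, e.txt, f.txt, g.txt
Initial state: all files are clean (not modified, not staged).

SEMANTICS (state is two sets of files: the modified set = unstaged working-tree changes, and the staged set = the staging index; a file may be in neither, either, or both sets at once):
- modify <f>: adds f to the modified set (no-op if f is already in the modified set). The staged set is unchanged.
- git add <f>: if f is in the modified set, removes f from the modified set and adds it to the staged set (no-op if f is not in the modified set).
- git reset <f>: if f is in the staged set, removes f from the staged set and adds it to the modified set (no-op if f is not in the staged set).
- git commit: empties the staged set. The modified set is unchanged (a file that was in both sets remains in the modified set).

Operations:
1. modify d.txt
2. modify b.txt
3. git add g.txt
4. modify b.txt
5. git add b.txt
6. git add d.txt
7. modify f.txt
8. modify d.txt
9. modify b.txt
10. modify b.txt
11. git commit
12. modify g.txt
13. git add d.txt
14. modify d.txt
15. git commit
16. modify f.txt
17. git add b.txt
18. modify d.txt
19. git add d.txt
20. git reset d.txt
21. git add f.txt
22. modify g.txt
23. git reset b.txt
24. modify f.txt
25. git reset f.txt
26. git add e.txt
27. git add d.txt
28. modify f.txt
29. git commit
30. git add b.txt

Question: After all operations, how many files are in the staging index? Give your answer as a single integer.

Answer: 1

Derivation:
After op 1 (modify d.txt): modified={d.txt} staged={none}
After op 2 (modify b.txt): modified={b.txt, d.txt} staged={none}
After op 3 (git add g.txt): modified={b.txt, d.txt} staged={none}
After op 4 (modify b.txt): modified={b.txt, d.txt} staged={none}
After op 5 (git add b.txt): modified={d.txt} staged={b.txt}
After op 6 (git add d.txt): modified={none} staged={b.txt, d.txt}
After op 7 (modify f.txt): modified={f.txt} staged={b.txt, d.txt}
After op 8 (modify d.txt): modified={d.txt, f.txt} staged={b.txt, d.txt}
After op 9 (modify b.txt): modified={b.txt, d.txt, f.txt} staged={b.txt, d.txt}
After op 10 (modify b.txt): modified={b.txt, d.txt, f.txt} staged={b.txt, d.txt}
After op 11 (git commit): modified={b.txt, d.txt, f.txt} staged={none}
After op 12 (modify g.txt): modified={b.txt, d.txt, f.txt, g.txt} staged={none}
After op 13 (git add d.txt): modified={b.txt, f.txt, g.txt} staged={d.txt}
After op 14 (modify d.txt): modified={b.txt, d.txt, f.txt, g.txt} staged={d.txt}
After op 15 (git commit): modified={b.txt, d.txt, f.txt, g.txt} staged={none}
After op 16 (modify f.txt): modified={b.txt, d.txt, f.txt, g.txt} staged={none}
After op 17 (git add b.txt): modified={d.txt, f.txt, g.txt} staged={b.txt}
After op 18 (modify d.txt): modified={d.txt, f.txt, g.txt} staged={b.txt}
After op 19 (git add d.txt): modified={f.txt, g.txt} staged={b.txt, d.txt}
After op 20 (git reset d.txt): modified={d.txt, f.txt, g.txt} staged={b.txt}
After op 21 (git add f.txt): modified={d.txt, g.txt} staged={b.txt, f.txt}
After op 22 (modify g.txt): modified={d.txt, g.txt} staged={b.txt, f.txt}
After op 23 (git reset b.txt): modified={b.txt, d.txt, g.txt} staged={f.txt}
After op 24 (modify f.txt): modified={b.txt, d.txt, f.txt, g.txt} staged={f.txt}
After op 25 (git reset f.txt): modified={b.txt, d.txt, f.txt, g.txt} staged={none}
After op 26 (git add e.txt): modified={b.txt, d.txt, f.txt, g.txt} staged={none}
After op 27 (git add d.txt): modified={b.txt, f.txt, g.txt} staged={d.txt}
After op 28 (modify f.txt): modified={b.txt, f.txt, g.txt} staged={d.txt}
After op 29 (git commit): modified={b.txt, f.txt, g.txt} staged={none}
After op 30 (git add b.txt): modified={f.txt, g.txt} staged={b.txt}
Final staged set: {b.txt} -> count=1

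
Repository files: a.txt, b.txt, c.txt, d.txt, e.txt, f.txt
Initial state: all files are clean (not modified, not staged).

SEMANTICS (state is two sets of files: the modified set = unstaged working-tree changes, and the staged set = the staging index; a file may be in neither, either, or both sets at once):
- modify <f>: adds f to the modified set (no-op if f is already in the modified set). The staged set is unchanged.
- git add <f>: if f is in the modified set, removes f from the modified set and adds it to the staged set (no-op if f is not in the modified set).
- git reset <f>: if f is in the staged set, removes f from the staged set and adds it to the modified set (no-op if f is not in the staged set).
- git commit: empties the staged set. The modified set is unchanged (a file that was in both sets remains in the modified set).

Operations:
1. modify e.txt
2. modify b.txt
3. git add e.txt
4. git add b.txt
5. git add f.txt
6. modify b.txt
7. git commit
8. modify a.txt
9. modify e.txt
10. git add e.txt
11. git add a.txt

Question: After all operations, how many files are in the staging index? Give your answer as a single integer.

After op 1 (modify e.txt): modified={e.txt} staged={none}
After op 2 (modify b.txt): modified={b.txt, e.txt} staged={none}
After op 3 (git add e.txt): modified={b.txt} staged={e.txt}
After op 4 (git add b.txt): modified={none} staged={b.txt, e.txt}
After op 5 (git add f.txt): modified={none} staged={b.txt, e.txt}
After op 6 (modify b.txt): modified={b.txt} staged={b.txt, e.txt}
After op 7 (git commit): modified={b.txt} staged={none}
After op 8 (modify a.txt): modified={a.txt, b.txt} staged={none}
After op 9 (modify e.txt): modified={a.txt, b.txt, e.txt} staged={none}
After op 10 (git add e.txt): modified={a.txt, b.txt} staged={e.txt}
After op 11 (git add a.txt): modified={b.txt} staged={a.txt, e.txt}
Final staged set: {a.txt, e.txt} -> count=2

Answer: 2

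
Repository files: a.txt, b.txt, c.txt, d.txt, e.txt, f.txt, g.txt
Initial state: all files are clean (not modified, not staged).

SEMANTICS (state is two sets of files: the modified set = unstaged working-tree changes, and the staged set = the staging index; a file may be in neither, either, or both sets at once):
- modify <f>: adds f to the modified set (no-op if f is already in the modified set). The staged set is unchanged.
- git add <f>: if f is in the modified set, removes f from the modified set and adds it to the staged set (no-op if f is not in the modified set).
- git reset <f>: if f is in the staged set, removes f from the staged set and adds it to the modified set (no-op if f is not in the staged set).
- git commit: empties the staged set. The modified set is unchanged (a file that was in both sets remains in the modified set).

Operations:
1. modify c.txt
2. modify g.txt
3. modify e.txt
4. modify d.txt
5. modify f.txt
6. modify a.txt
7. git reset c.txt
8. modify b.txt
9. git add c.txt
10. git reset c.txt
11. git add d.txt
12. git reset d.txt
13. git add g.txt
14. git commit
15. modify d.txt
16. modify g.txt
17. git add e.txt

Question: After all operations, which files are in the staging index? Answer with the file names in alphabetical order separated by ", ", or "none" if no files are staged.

Answer: e.txt

Derivation:
After op 1 (modify c.txt): modified={c.txt} staged={none}
After op 2 (modify g.txt): modified={c.txt, g.txt} staged={none}
After op 3 (modify e.txt): modified={c.txt, e.txt, g.txt} staged={none}
After op 4 (modify d.txt): modified={c.txt, d.txt, e.txt, g.txt} staged={none}
After op 5 (modify f.txt): modified={c.txt, d.txt, e.txt, f.txt, g.txt} staged={none}
After op 6 (modify a.txt): modified={a.txt, c.txt, d.txt, e.txt, f.txt, g.txt} staged={none}
After op 7 (git reset c.txt): modified={a.txt, c.txt, d.txt, e.txt, f.txt, g.txt} staged={none}
After op 8 (modify b.txt): modified={a.txt, b.txt, c.txt, d.txt, e.txt, f.txt, g.txt} staged={none}
After op 9 (git add c.txt): modified={a.txt, b.txt, d.txt, e.txt, f.txt, g.txt} staged={c.txt}
After op 10 (git reset c.txt): modified={a.txt, b.txt, c.txt, d.txt, e.txt, f.txt, g.txt} staged={none}
After op 11 (git add d.txt): modified={a.txt, b.txt, c.txt, e.txt, f.txt, g.txt} staged={d.txt}
After op 12 (git reset d.txt): modified={a.txt, b.txt, c.txt, d.txt, e.txt, f.txt, g.txt} staged={none}
After op 13 (git add g.txt): modified={a.txt, b.txt, c.txt, d.txt, e.txt, f.txt} staged={g.txt}
After op 14 (git commit): modified={a.txt, b.txt, c.txt, d.txt, e.txt, f.txt} staged={none}
After op 15 (modify d.txt): modified={a.txt, b.txt, c.txt, d.txt, e.txt, f.txt} staged={none}
After op 16 (modify g.txt): modified={a.txt, b.txt, c.txt, d.txt, e.txt, f.txt, g.txt} staged={none}
After op 17 (git add e.txt): modified={a.txt, b.txt, c.txt, d.txt, f.txt, g.txt} staged={e.txt}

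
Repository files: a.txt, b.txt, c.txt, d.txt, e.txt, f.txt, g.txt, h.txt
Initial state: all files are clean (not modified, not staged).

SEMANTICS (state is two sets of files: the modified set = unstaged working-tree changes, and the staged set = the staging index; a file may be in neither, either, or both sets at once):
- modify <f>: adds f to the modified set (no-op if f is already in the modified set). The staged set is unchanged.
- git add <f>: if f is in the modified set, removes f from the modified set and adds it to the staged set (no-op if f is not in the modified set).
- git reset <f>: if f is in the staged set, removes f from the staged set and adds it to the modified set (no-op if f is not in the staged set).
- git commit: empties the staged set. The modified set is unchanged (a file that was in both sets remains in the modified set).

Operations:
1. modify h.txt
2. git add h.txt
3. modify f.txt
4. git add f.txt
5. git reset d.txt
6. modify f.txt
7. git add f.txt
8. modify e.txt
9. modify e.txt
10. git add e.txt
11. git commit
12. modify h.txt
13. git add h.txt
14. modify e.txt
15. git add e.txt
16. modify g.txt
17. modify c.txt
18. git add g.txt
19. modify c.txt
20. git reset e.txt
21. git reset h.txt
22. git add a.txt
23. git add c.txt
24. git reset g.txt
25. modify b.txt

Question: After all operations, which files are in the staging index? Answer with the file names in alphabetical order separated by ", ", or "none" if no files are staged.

Answer: c.txt

Derivation:
After op 1 (modify h.txt): modified={h.txt} staged={none}
After op 2 (git add h.txt): modified={none} staged={h.txt}
After op 3 (modify f.txt): modified={f.txt} staged={h.txt}
After op 4 (git add f.txt): modified={none} staged={f.txt, h.txt}
After op 5 (git reset d.txt): modified={none} staged={f.txt, h.txt}
After op 6 (modify f.txt): modified={f.txt} staged={f.txt, h.txt}
After op 7 (git add f.txt): modified={none} staged={f.txt, h.txt}
After op 8 (modify e.txt): modified={e.txt} staged={f.txt, h.txt}
After op 9 (modify e.txt): modified={e.txt} staged={f.txt, h.txt}
After op 10 (git add e.txt): modified={none} staged={e.txt, f.txt, h.txt}
After op 11 (git commit): modified={none} staged={none}
After op 12 (modify h.txt): modified={h.txt} staged={none}
After op 13 (git add h.txt): modified={none} staged={h.txt}
After op 14 (modify e.txt): modified={e.txt} staged={h.txt}
After op 15 (git add e.txt): modified={none} staged={e.txt, h.txt}
After op 16 (modify g.txt): modified={g.txt} staged={e.txt, h.txt}
After op 17 (modify c.txt): modified={c.txt, g.txt} staged={e.txt, h.txt}
After op 18 (git add g.txt): modified={c.txt} staged={e.txt, g.txt, h.txt}
After op 19 (modify c.txt): modified={c.txt} staged={e.txt, g.txt, h.txt}
After op 20 (git reset e.txt): modified={c.txt, e.txt} staged={g.txt, h.txt}
After op 21 (git reset h.txt): modified={c.txt, e.txt, h.txt} staged={g.txt}
After op 22 (git add a.txt): modified={c.txt, e.txt, h.txt} staged={g.txt}
After op 23 (git add c.txt): modified={e.txt, h.txt} staged={c.txt, g.txt}
After op 24 (git reset g.txt): modified={e.txt, g.txt, h.txt} staged={c.txt}
After op 25 (modify b.txt): modified={b.txt, e.txt, g.txt, h.txt} staged={c.txt}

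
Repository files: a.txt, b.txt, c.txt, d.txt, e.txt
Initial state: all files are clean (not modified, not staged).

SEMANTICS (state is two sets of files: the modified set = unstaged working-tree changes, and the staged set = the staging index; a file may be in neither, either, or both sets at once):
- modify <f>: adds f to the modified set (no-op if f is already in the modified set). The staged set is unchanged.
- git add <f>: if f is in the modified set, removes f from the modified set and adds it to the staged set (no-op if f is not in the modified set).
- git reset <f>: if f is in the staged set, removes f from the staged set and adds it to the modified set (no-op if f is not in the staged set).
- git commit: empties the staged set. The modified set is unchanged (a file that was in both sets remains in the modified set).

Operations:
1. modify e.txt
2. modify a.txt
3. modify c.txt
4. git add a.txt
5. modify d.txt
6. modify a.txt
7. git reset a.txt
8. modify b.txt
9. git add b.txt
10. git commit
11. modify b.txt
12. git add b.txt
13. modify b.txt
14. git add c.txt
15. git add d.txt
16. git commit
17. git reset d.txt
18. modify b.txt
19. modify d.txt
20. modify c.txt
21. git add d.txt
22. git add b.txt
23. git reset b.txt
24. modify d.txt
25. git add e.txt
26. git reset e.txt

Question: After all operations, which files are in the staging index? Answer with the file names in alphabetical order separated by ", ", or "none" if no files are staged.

Answer: d.txt

Derivation:
After op 1 (modify e.txt): modified={e.txt} staged={none}
After op 2 (modify a.txt): modified={a.txt, e.txt} staged={none}
After op 3 (modify c.txt): modified={a.txt, c.txt, e.txt} staged={none}
After op 4 (git add a.txt): modified={c.txt, e.txt} staged={a.txt}
After op 5 (modify d.txt): modified={c.txt, d.txt, e.txt} staged={a.txt}
After op 6 (modify a.txt): modified={a.txt, c.txt, d.txt, e.txt} staged={a.txt}
After op 7 (git reset a.txt): modified={a.txt, c.txt, d.txt, e.txt} staged={none}
After op 8 (modify b.txt): modified={a.txt, b.txt, c.txt, d.txt, e.txt} staged={none}
After op 9 (git add b.txt): modified={a.txt, c.txt, d.txt, e.txt} staged={b.txt}
After op 10 (git commit): modified={a.txt, c.txt, d.txt, e.txt} staged={none}
After op 11 (modify b.txt): modified={a.txt, b.txt, c.txt, d.txt, e.txt} staged={none}
After op 12 (git add b.txt): modified={a.txt, c.txt, d.txt, e.txt} staged={b.txt}
After op 13 (modify b.txt): modified={a.txt, b.txt, c.txt, d.txt, e.txt} staged={b.txt}
After op 14 (git add c.txt): modified={a.txt, b.txt, d.txt, e.txt} staged={b.txt, c.txt}
After op 15 (git add d.txt): modified={a.txt, b.txt, e.txt} staged={b.txt, c.txt, d.txt}
After op 16 (git commit): modified={a.txt, b.txt, e.txt} staged={none}
After op 17 (git reset d.txt): modified={a.txt, b.txt, e.txt} staged={none}
After op 18 (modify b.txt): modified={a.txt, b.txt, e.txt} staged={none}
After op 19 (modify d.txt): modified={a.txt, b.txt, d.txt, e.txt} staged={none}
After op 20 (modify c.txt): modified={a.txt, b.txt, c.txt, d.txt, e.txt} staged={none}
After op 21 (git add d.txt): modified={a.txt, b.txt, c.txt, e.txt} staged={d.txt}
After op 22 (git add b.txt): modified={a.txt, c.txt, e.txt} staged={b.txt, d.txt}
After op 23 (git reset b.txt): modified={a.txt, b.txt, c.txt, e.txt} staged={d.txt}
After op 24 (modify d.txt): modified={a.txt, b.txt, c.txt, d.txt, e.txt} staged={d.txt}
After op 25 (git add e.txt): modified={a.txt, b.txt, c.txt, d.txt} staged={d.txt, e.txt}
After op 26 (git reset e.txt): modified={a.txt, b.txt, c.txt, d.txt, e.txt} staged={d.txt}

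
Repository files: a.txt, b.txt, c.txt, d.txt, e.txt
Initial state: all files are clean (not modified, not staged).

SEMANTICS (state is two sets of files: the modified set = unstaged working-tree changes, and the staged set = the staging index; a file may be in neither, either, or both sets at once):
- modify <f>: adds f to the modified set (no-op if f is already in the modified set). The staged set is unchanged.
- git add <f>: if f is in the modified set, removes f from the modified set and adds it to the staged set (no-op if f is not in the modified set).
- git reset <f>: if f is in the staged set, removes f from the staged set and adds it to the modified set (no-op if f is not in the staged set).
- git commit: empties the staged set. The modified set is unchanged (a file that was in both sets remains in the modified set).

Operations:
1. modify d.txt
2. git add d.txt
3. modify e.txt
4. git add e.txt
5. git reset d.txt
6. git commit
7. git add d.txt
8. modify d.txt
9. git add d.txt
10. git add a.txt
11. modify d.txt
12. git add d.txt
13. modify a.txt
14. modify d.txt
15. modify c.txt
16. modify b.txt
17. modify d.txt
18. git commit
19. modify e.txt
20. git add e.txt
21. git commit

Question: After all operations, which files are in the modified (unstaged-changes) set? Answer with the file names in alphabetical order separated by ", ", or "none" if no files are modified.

After op 1 (modify d.txt): modified={d.txt} staged={none}
After op 2 (git add d.txt): modified={none} staged={d.txt}
After op 3 (modify e.txt): modified={e.txt} staged={d.txt}
After op 4 (git add e.txt): modified={none} staged={d.txt, e.txt}
After op 5 (git reset d.txt): modified={d.txt} staged={e.txt}
After op 6 (git commit): modified={d.txt} staged={none}
After op 7 (git add d.txt): modified={none} staged={d.txt}
After op 8 (modify d.txt): modified={d.txt} staged={d.txt}
After op 9 (git add d.txt): modified={none} staged={d.txt}
After op 10 (git add a.txt): modified={none} staged={d.txt}
After op 11 (modify d.txt): modified={d.txt} staged={d.txt}
After op 12 (git add d.txt): modified={none} staged={d.txt}
After op 13 (modify a.txt): modified={a.txt} staged={d.txt}
After op 14 (modify d.txt): modified={a.txt, d.txt} staged={d.txt}
After op 15 (modify c.txt): modified={a.txt, c.txt, d.txt} staged={d.txt}
After op 16 (modify b.txt): modified={a.txt, b.txt, c.txt, d.txt} staged={d.txt}
After op 17 (modify d.txt): modified={a.txt, b.txt, c.txt, d.txt} staged={d.txt}
After op 18 (git commit): modified={a.txt, b.txt, c.txt, d.txt} staged={none}
After op 19 (modify e.txt): modified={a.txt, b.txt, c.txt, d.txt, e.txt} staged={none}
After op 20 (git add e.txt): modified={a.txt, b.txt, c.txt, d.txt} staged={e.txt}
After op 21 (git commit): modified={a.txt, b.txt, c.txt, d.txt} staged={none}

Answer: a.txt, b.txt, c.txt, d.txt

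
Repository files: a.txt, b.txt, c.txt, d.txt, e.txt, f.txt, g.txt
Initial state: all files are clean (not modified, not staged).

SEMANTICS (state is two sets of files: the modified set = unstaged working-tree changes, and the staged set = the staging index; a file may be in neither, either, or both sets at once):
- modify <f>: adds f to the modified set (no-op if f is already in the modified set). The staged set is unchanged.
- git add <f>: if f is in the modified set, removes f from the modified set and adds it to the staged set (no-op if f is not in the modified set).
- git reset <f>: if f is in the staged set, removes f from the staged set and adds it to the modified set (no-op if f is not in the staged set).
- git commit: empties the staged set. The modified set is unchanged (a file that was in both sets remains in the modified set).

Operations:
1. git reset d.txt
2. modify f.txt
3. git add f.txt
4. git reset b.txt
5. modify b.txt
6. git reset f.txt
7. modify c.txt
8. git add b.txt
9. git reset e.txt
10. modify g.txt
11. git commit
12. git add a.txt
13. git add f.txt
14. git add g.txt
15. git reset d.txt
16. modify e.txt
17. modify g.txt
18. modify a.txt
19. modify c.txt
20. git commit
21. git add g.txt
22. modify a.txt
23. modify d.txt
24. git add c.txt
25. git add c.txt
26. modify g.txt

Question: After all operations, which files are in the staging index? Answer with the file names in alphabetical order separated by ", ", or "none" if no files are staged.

After op 1 (git reset d.txt): modified={none} staged={none}
After op 2 (modify f.txt): modified={f.txt} staged={none}
After op 3 (git add f.txt): modified={none} staged={f.txt}
After op 4 (git reset b.txt): modified={none} staged={f.txt}
After op 5 (modify b.txt): modified={b.txt} staged={f.txt}
After op 6 (git reset f.txt): modified={b.txt, f.txt} staged={none}
After op 7 (modify c.txt): modified={b.txt, c.txt, f.txt} staged={none}
After op 8 (git add b.txt): modified={c.txt, f.txt} staged={b.txt}
After op 9 (git reset e.txt): modified={c.txt, f.txt} staged={b.txt}
After op 10 (modify g.txt): modified={c.txt, f.txt, g.txt} staged={b.txt}
After op 11 (git commit): modified={c.txt, f.txt, g.txt} staged={none}
After op 12 (git add a.txt): modified={c.txt, f.txt, g.txt} staged={none}
After op 13 (git add f.txt): modified={c.txt, g.txt} staged={f.txt}
After op 14 (git add g.txt): modified={c.txt} staged={f.txt, g.txt}
After op 15 (git reset d.txt): modified={c.txt} staged={f.txt, g.txt}
After op 16 (modify e.txt): modified={c.txt, e.txt} staged={f.txt, g.txt}
After op 17 (modify g.txt): modified={c.txt, e.txt, g.txt} staged={f.txt, g.txt}
After op 18 (modify a.txt): modified={a.txt, c.txt, e.txt, g.txt} staged={f.txt, g.txt}
After op 19 (modify c.txt): modified={a.txt, c.txt, e.txt, g.txt} staged={f.txt, g.txt}
After op 20 (git commit): modified={a.txt, c.txt, e.txt, g.txt} staged={none}
After op 21 (git add g.txt): modified={a.txt, c.txt, e.txt} staged={g.txt}
After op 22 (modify a.txt): modified={a.txt, c.txt, e.txt} staged={g.txt}
After op 23 (modify d.txt): modified={a.txt, c.txt, d.txt, e.txt} staged={g.txt}
After op 24 (git add c.txt): modified={a.txt, d.txt, e.txt} staged={c.txt, g.txt}
After op 25 (git add c.txt): modified={a.txt, d.txt, e.txt} staged={c.txt, g.txt}
After op 26 (modify g.txt): modified={a.txt, d.txt, e.txt, g.txt} staged={c.txt, g.txt}

Answer: c.txt, g.txt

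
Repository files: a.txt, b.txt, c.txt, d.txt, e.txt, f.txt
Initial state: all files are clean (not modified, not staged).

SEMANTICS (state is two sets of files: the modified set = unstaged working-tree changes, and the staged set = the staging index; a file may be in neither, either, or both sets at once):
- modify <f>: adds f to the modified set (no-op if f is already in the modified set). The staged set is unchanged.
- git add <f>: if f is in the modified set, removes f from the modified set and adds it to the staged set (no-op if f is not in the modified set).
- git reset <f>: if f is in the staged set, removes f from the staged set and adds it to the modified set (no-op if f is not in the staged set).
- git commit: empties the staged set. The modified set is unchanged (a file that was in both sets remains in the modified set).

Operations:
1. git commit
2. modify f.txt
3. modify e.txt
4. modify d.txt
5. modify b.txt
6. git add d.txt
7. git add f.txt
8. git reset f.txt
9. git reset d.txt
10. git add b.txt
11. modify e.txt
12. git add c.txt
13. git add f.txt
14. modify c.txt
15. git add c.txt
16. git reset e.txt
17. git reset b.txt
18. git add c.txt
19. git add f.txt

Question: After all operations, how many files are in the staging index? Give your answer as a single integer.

Answer: 2

Derivation:
After op 1 (git commit): modified={none} staged={none}
After op 2 (modify f.txt): modified={f.txt} staged={none}
After op 3 (modify e.txt): modified={e.txt, f.txt} staged={none}
After op 4 (modify d.txt): modified={d.txt, e.txt, f.txt} staged={none}
After op 5 (modify b.txt): modified={b.txt, d.txt, e.txt, f.txt} staged={none}
After op 6 (git add d.txt): modified={b.txt, e.txt, f.txt} staged={d.txt}
After op 7 (git add f.txt): modified={b.txt, e.txt} staged={d.txt, f.txt}
After op 8 (git reset f.txt): modified={b.txt, e.txt, f.txt} staged={d.txt}
After op 9 (git reset d.txt): modified={b.txt, d.txt, e.txt, f.txt} staged={none}
After op 10 (git add b.txt): modified={d.txt, e.txt, f.txt} staged={b.txt}
After op 11 (modify e.txt): modified={d.txt, e.txt, f.txt} staged={b.txt}
After op 12 (git add c.txt): modified={d.txt, e.txt, f.txt} staged={b.txt}
After op 13 (git add f.txt): modified={d.txt, e.txt} staged={b.txt, f.txt}
After op 14 (modify c.txt): modified={c.txt, d.txt, e.txt} staged={b.txt, f.txt}
After op 15 (git add c.txt): modified={d.txt, e.txt} staged={b.txt, c.txt, f.txt}
After op 16 (git reset e.txt): modified={d.txt, e.txt} staged={b.txt, c.txt, f.txt}
After op 17 (git reset b.txt): modified={b.txt, d.txt, e.txt} staged={c.txt, f.txt}
After op 18 (git add c.txt): modified={b.txt, d.txt, e.txt} staged={c.txt, f.txt}
After op 19 (git add f.txt): modified={b.txt, d.txt, e.txt} staged={c.txt, f.txt}
Final staged set: {c.txt, f.txt} -> count=2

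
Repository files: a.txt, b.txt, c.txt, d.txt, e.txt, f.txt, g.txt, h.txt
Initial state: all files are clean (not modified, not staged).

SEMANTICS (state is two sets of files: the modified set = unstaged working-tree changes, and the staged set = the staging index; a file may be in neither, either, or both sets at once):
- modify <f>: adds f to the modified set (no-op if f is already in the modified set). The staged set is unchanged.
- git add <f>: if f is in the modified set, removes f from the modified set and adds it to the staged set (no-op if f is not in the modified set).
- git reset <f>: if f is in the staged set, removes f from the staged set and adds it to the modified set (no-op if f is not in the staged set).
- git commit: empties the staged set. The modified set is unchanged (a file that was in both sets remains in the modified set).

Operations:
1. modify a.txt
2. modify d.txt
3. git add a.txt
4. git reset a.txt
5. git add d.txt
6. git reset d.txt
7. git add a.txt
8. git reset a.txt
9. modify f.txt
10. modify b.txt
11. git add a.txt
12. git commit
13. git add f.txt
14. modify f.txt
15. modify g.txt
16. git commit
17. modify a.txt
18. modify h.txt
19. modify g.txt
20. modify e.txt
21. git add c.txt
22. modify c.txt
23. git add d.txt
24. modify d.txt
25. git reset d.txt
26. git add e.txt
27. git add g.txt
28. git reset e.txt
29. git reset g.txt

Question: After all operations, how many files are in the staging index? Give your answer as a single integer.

After op 1 (modify a.txt): modified={a.txt} staged={none}
After op 2 (modify d.txt): modified={a.txt, d.txt} staged={none}
After op 3 (git add a.txt): modified={d.txt} staged={a.txt}
After op 4 (git reset a.txt): modified={a.txt, d.txt} staged={none}
After op 5 (git add d.txt): modified={a.txt} staged={d.txt}
After op 6 (git reset d.txt): modified={a.txt, d.txt} staged={none}
After op 7 (git add a.txt): modified={d.txt} staged={a.txt}
After op 8 (git reset a.txt): modified={a.txt, d.txt} staged={none}
After op 9 (modify f.txt): modified={a.txt, d.txt, f.txt} staged={none}
After op 10 (modify b.txt): modified={a.txt, b.txt, d.txt, f.txt} staged={none}
After op 11 (git add a.txt): modified={b.txt, d.txt, f.txt} staged={a.txt}
After op 12 (git commit): modified={b.txt, d.txt, f.txt} staged={none}
After op 13 (git add f.txt): modified={b.txt, d.txt} staged={f.txt}
After op 14 (modify f.txt): modified={b.txt, d.txt, f.txt} staged={f.txt}
After op 15 (modify g.txt): modified={b.txt, d.txt, f.txt, g.txt} staged={f.txt}
After op 16 (git commit): modified={b.txt, d.txt, f.txt, g.txt} staged={none}
After op 17 (modify a.txt): modified={a.txt, b.txt, d.txt, f.txt, g.txt} staged={none}
After op 18 (modify h.txt): modified={a.txt, b.txt, d.txt, f.txt, g.txt, h.txt} staged={none}
After op 19 (modify g.txt): modified={a.txt, b.txt, d.txt, f.txt, g.txt, h.txt} staged={none}
After op 20 (modify e.txt): modified={a.txt, b.txt, d.txt, e.txt, f.txt, g.txt, h.txt} staged={none}
After op 21 (git add c.txt): modified={a.txt, b.txt, d.txt, e.txt, f.txt, g.txt, h.txt} staged={none}
After op 22 (modify c.txt): modified={a.txt, b.txt, c.txt, d.txt, e.txt, f.txt, g.txt, h.txt} staged={none}
After op 23 (git add d.txt): modified={a.txt, b.txt, c.txt, e.txt, f.txt, g.txt, h.txt} staged={d.txt}
After op 24 (modify d.txt): modified={a.txt, b.txt, c.txt, d.txt, e.txt, f.txt, g.txt, h.txt} staged={d.txt}
After op 25 (git reset d.txt): modified={a.txt, b.txt, c.txt, d.txt, e.txt, f.txt, g.txt, h.txt} staged={none}
After op 26 (git add e.txt): modified={a.txt, b.txt, c.txt, d.txt, f.txt, g.txt, h.txt} staged={e.txt}
After op 27 (git add g.txt): modified={a.txt, b.txt, c.txt, d.txt, f.txt, h.txt} staged={e.txt, g.txt}
After op 28 (git reset e.txt): modified={a.txt, b.txt, c.txt, d.txt, e.txt, f.txt, h.txt} staged={g.txt}
After op 29 (git reset g.txt): modified={a.txt, b.txt, c.txt, d.txt, e.txt, f.txt, g.txt, h.txt} staged={none}
Final staged set: {none} -> count=0

Answer: 0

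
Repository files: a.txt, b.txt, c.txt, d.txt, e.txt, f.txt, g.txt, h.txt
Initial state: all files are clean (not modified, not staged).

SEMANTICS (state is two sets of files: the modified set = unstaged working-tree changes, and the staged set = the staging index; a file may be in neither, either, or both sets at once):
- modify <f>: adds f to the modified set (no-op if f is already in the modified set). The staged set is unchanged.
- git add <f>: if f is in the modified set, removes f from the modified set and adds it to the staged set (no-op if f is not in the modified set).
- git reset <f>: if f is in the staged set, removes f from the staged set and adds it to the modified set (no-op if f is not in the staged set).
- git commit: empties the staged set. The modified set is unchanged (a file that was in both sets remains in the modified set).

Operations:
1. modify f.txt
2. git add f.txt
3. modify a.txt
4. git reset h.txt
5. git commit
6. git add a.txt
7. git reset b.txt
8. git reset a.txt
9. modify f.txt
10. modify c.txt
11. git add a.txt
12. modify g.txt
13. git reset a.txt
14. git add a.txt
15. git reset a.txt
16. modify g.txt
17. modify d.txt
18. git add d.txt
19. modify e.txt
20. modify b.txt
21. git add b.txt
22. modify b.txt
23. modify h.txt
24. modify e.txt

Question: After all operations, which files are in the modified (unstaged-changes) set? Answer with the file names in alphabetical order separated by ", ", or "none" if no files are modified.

After op 1 (modify f.txt): modified={f.txt} staged={none}
After op 2 (git add f.txt): modified={none} staged={f.txt}
After op 3 (modify a.txt): modified={a.txt} staged={f.txt}
After op 4 (git reset h.txt): modified={a.txt} staged={f.txt}
After op 5 (git commit): modified={a.txt} staged={none}
After op 6 (git add a.txt): modified={none} staged={a.txt}
After op 7 (git reset b.txt): modified={none} staged={a.txt}
After op 8 (git reset a.txt): modified={a.txt} staged={none}
After op 9 (modify f.txt): modified={a.txt, f.txt} staged={none}
After op 10 (modify c.txt): modified={a.txt, c.txt, f.txt} staged={none}
After op 11 (git add a.txt): modified={c.txt, f.txt} staged={a.txt}
After op 12 (modify g.txt): modified={c.txt, f.txt, g.txt} staged={a.txt}
After op 13 (git reset a.txt): modified={a.txt, c.txt, f.txt, g.txt} staged={none}
After op 14 (git add a.txt): modified={c.txt, f.txt, g.txt} staged={a.txt}
After op 15 (git reset a.txt): modified={a.txt, c.txt, f.txt, g.txt} staged={none}
After op 16 (modify g.txt): modified={a.txt, c.txt, f.txt, g.txt} staged={none}
After op 17 (modify d.txt): modified={a.txt, c.txt, d.txt, f.txt, g.txt} staged={none}
After op 18 (git add d.txt): modified={a.txt, c.txt, f.txt, g.txt} staged={d.txt}
After op 19 (modify e.txt): modified={a.txt, c.txt, e.txt, f.txt, g.txt} staged={d.txt}
After op 20 (modify b.txt): modified={a.txt, b.txt, c.txt, e.txt, f.txt, g.txt} staged={d.txt}
After op 21 (git add b.txt): modified={a.txt, c.txt, e.txt, f.txt, g.txt} staged={b.txt, d.txt}
After op 22 (modify b.txt): modified={a.txt, b.txt, c.txt, e.txt, f.txt, g.txt} staged={b.txt, d.txt}
After op 23 (modify h.txt): modified={a.txt, b.txt, c.txt, e.txt, f.txt, g.txt, h.txt} staged={b.txt, d.txt}
After op 24 (modify e.txt): modified={a.txt, b.txt, c.txt, e.txt, f.txt, g.txt, h.txt} staged={b.txt, d.txt}

Answer: a.txt, b.txt, c.txt, e.txt, f.txt, g.txt, h.txt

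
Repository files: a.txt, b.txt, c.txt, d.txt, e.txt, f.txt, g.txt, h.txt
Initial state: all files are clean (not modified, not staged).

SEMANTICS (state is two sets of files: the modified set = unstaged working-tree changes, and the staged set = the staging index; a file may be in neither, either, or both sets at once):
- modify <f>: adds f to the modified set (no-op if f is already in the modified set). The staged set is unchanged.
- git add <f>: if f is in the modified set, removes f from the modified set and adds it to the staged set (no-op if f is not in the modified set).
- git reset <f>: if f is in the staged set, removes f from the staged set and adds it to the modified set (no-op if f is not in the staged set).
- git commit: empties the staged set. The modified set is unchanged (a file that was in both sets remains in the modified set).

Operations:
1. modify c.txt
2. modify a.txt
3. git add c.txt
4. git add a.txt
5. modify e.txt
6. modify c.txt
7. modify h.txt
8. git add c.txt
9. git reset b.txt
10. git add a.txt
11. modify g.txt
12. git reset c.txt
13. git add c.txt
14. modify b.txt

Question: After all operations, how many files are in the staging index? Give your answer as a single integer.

After op 1 (modify c.txt): modified={c.txt} staged={none}
After op 2 (modify a.txt): modified={a.txt, c.txt} staged={none}
After op 3 (git add c.txt): modified={a.txt} staged={c.txt}
After op 4 (git add a.txt): modified={none} staged={a.txt, c.txt}
After op 5 (modify e.txt): modified={e.txt} staged={a.txt, c.txt}
After op 6 (modify c.txt): modified={c.txt, e.txt} staged={a.txt, c.txt}
After op 7 (modify h.txt): modified={c.txt, e.txt, h.txt} staged={a.txt, c.txt}
After op 8 (git add c.txt): modified={e.txt, h.txt} staged={a.txt, c.txt}
After op 9 (git reset b.txt): modified={e.txt, h.txt} staged={a.txt, c.txt}
After op 10 (git add a.txt): modified={e.txt, h.txt} staged={a.txt, c.txt}
After op 11 (modify g.txt): modified={e.txt, g.txt, h.txt} staged={a.txt, c.txt}
After op 12 (git reset c.txt): modified={c.txt, e.txt, g.txt, h.txt} staged={a.txt}
After op 13 (git add c.txt): modified={e.txt, g.txt, h.txt} staged={a.txt, c.txt}
After op 14 (modify b.txt): modified={b.txt, e.txt, g.txt, h.txt} staged={a.txt, c.txt}
Final staged set: {a.txt, c.txt} -> count=2

Answer: 2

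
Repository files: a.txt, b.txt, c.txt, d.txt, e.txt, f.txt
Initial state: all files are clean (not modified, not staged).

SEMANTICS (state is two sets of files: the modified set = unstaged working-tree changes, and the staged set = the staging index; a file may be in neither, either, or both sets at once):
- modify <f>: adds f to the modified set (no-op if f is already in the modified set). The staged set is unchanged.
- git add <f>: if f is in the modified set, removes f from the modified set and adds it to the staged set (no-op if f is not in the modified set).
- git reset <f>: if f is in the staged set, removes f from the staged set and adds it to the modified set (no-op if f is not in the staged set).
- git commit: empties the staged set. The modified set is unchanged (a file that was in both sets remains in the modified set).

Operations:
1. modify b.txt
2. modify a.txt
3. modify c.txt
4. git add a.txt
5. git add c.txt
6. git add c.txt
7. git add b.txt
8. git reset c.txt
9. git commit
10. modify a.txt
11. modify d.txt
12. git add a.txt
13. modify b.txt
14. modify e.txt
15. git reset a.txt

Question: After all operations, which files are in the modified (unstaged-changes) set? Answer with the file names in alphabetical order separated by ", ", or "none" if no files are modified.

After op 1 (modify b.txt): modified={b.txt} staged={none}
After op 2 (modify a.txt): modified={a.txt, b.txt} staged={none}
After op 3 (modify c.txt): modified={a.txt, b.txt, c.txt} staged={none}
After op 4 (git add a.txt): modified={b.txt, c.txt} staged={a.txt}
After op 5 (git add c.txt): modified={b.txt} staged={a.txt, c.txt}
After op 6 (git add c.txt): modified={b.txt} staged={a.txt, c.txt}
After op 7 (git add b.txt): modified={none} staged={a.txt, b.txt, c.txt}
After op 8 (git reset c.txt): modified={c.txt} staged={a.txt, b.txt}
After op 9 (git commit): modified={c.txt} staged={none}
After op 10 (modify a.txt): modified={a.txt, c.txt} staged={none}
After op 11 (modify d.txt): modified={a.txt, c.txt, d.txt} staged={none}
After op 12 (git add a.txt): modified={c.txt, d.txt} staged={a.txt}
After op 13 (modify b.txt): modified={b.txt, c.txt, d.txt} staged={a.txt}
After op 14 (modify e.txt): modified={b.txt, c.txt, d.txt, e.txt} staged={a.txt}
After op 15 (git reset a.txt): modified={a.txt, b.txt, c.txt, d.txt, e.txt} staged={none}

Answer: a.txt, b.txt, c.txt, d.txt, e.txt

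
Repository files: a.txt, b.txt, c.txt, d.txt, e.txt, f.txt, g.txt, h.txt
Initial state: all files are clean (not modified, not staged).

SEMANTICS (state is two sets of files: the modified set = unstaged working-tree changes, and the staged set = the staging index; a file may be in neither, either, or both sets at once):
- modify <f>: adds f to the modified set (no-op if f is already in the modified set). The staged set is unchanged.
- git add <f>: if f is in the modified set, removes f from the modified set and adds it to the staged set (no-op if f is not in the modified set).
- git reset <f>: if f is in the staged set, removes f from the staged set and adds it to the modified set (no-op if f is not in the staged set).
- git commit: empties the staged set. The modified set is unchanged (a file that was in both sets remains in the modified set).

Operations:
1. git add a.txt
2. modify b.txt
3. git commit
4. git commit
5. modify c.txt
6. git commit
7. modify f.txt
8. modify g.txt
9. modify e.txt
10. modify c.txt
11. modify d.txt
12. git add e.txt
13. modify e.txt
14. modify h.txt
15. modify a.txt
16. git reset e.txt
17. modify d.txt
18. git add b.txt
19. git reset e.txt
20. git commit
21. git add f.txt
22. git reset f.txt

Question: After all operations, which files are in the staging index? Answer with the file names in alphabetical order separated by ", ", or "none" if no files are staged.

After op 1 (git add a.txt): modified={none} staged={none}
After op 2 (modify b.txt): modified={b.txt} staged={none}
After op 3 (git commit): modified={b.txt} staged={none}
After op 4 (git commit): modified={b.txt} staged={none}
After op 5 (modify c.txt): modified={b.txt, c.txt} staged={none}
After op 6 (git commit): modified={b.txt, c.txt} staged={none}
After op 7 (modify f.txt): modified={b.txt, c.txt, f.txt} staged={none}
After op 8 (modify g.txt): modified={b.txt, c.txt, f.txt, g.txt} staged={none}
After op 9 (modify e.txt): modified={b.txt, c.txt, e.txt, f.txt, g.txt} staged={none}
After op 10 (modify c.txt): modified={b.txt, c.txt, e.txt, f.txt, g.txt} staged={none}
After op 11 (modify d.txt): modified={b.txt, c.txt, d.txt, e.txt, f.txt, g.txt} staged={none}
After op 12 (git add e.txt): modified={b.txt, c.txt, d.txt, f.txt, g.txt} staged={e.txt}
After op 13 (modify e.txt): modified={b.txt, c.txt, d.txt, e.txt, f.txt, g.txt} staged={e.txt}
After op 14 (modify h.txt): modified={b.txt, c.txt, d.txt, e.txt, f.txt, g.txt, h.txt} staged={e.txt}
After op 15 (modify a.txt): modified={a.txt, b.txt, c.txt, d.txt, e.txt, f.txt, g.txt, h.txt} staged={e.txt}
After op 16 (git reset e.txt): modified={a.txt, b.txt, c.txt, d.txt, e.txt, f.txt, g.txt, h.txt} staged={none}
After op 17 (modify d.txt): modified={a.txt, b.txt, c.txt, d.txt, e.txt, f.txt, g.txt, h.txt} staged={none}
After op 18 (git add b.txt): modified={a.txt, c.txt, d.txt, e.txt, f.txt, g.txt, h.txt} staged={b.txt}
After op 19 (git reset e.txt): modified={a.txt, c.txt, d.txt, e.txt, f.txt, g.txt, h.txt} staged={b.txt}
After op 20 (git commit): modified={a.txt, c.txt, d.txt, e.txt, f.txt, g.txt, h.txt} staged={none}
After op 21 (git add f.txt): modified={a.txt, c.txt, d.txt, e.txt, g.txt, h.txt} staged={f.txt}
After op 22 (git reset f.txt): modified={a.txt, c.txt, d.txt, e.txt, f.txt, g.txt, h.txt} staged={none}

Answer: none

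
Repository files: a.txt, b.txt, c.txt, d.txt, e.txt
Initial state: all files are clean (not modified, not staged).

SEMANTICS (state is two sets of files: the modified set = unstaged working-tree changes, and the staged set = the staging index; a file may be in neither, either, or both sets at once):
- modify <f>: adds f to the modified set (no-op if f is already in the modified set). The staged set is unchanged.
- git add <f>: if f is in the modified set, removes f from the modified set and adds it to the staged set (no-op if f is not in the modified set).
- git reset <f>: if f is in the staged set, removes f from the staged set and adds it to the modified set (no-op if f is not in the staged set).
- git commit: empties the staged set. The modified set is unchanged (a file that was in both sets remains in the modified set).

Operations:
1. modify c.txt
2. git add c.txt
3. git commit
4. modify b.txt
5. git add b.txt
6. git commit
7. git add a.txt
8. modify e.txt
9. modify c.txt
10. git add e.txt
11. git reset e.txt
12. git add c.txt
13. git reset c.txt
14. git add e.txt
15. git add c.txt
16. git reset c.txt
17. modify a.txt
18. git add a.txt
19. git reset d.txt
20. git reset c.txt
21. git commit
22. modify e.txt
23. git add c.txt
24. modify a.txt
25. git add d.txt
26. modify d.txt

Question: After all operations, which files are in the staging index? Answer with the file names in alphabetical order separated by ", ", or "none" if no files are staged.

After op 1 (modify c.txt): modified={c.txt} staged={none}
After op 2 (git add c.txt): modified={none} staged={c.txt}
After op 3 (git commit): modified={none} staged={none}
After op 4 (modify b.txt): modified={b.txt} staged={none}
After op 5 (git add b.txt): modified={none} staged={b.txt}
After op 6 (git commit): modified={none} staged={none}
After op 7 (git add a.txt): modified={none} staged={none}
After op 8 (modify e.txt): modified={e.txt} staged={none}
After op 9 (modify c.txt): modified={c.txt, e.txt} staged={none}
After op 10 (git add e.txt): modified={c.txt} staged={e.txt}
After op 11 (git reset e.txt): modified={c.txt, e.txt} staged={none}
After op 12 (git add c.txt): modified={e.txt} staged={c.txt}
After op 13 (git reset c.txt): modified={c.txt, e.txt} staged={none}
After op 14 (git add e.txt): modified={c.txt} staged={e.txt}
After op 15 (git add c.txt): modified={none} staged={c.txt, e.txt}
After op 16 (git reset c.txt): modified={c.txt} staged={e.txt}
After op 17 (modify a.txt): modified={a.txt, c.txt} staged={e.txt}
After op 18 (git add a.txt): modified={c.txt} staged={a.txt, e.txt}
After op 19 (git reset d.txt): modified={c.txt} staged={a.txt, e.txt}
After op 20 (git reset c.txt): modified={c.txt} staged={a.txt, e.txt}
After op 21 (git commit): modified={c.txt} staged={none}
After op 22 (modify e.txt): modified={c.txt, e.txt} staged={none}
After op 23 (git add c.txt): modified={e.txt} staged={c.txt}
After op 24 (modify a.txt): modified={a.txt, e.txt} staged={c.txt}
After op 25 (git add d.txt): modified={a.txt, e.txt} staged={c.txt}
After op 26 (modify d.txt): modified={a.txt, d.txt, e.txt} staged={c.txt}

Answer: c.txt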